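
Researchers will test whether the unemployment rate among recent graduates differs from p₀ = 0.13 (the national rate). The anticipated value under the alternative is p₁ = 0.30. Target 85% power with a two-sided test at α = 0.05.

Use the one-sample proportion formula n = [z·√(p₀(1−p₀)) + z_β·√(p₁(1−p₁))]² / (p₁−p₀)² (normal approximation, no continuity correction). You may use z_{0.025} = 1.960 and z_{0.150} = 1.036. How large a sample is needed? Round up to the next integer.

n = [z_{α/2}·√(p₀q₀) + z_β·√(p₁q₁)]² / (p₁ − p₀)²
  = [1.960·√(0.13·0.87) + 1.036·√(0.30·0.70)]² / (0.17)²
  = [1.960·0.3363 + 1.036·0.4583]² / 0.0289
  = [1.1339]² / 0.0289
  = 44.49
Round up → n = 45.

n = 45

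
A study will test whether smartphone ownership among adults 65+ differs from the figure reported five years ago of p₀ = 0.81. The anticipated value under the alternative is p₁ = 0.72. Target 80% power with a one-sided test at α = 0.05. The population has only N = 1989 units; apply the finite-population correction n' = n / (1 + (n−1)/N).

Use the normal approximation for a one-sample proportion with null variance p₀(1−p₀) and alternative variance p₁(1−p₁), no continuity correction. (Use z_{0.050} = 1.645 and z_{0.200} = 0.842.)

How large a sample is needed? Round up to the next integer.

n = [z_α·√(p₀q₀) + z_β·√(p₁q₁)]² / (p₁ − p₀)²
  = [1.645·√(0.81·0.19) + 0.842·√(0.72·0.28)]² / (-0.09)²
  = [1.645·0.3923 + 0.842·0.4490]² / 0.0081
  = [1.0234]² / 0.0081
  = 129.30
Finite-population correction (N = 1989): 129.30 / (1 + (129.30 − 1)/1989) = 121.47.
Round up → n = 122.

n = 122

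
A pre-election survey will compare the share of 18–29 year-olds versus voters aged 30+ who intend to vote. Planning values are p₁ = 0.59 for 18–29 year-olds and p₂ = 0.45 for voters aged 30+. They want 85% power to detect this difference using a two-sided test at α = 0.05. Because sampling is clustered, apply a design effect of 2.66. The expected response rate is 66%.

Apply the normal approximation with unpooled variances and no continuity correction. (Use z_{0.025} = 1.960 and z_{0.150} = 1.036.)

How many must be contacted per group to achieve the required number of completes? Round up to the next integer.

n = 904 per group

n = (z_{α/2} + z_β)² · [p₁(1−p₁) + p₂(1−p₂)] / (p₁ − p₂)²
  = (1.960 + 1.036)² · (0.59·0.41 + 0.45·0.55) / (0.14)²
  = (2.996)² · (0.2419 + 0.2475) / 0.0196
  = 8.9760 · 0.4894 / 0.0196
  = 224.13
Design effect: 2.66 × 224.13 = 596.17.
Adjust for 66% response: 596.17 / 0.66 = 903.29.
Round up → n = 904 per group.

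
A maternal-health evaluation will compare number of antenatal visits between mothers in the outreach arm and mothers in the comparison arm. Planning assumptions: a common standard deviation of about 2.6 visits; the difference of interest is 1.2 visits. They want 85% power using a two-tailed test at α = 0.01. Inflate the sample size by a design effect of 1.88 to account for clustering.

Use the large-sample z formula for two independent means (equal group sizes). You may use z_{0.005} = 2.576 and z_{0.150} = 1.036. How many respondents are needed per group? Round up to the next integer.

n = 231 per group

n = (z_{α/2} + z_β)² · (σ₁² + σ₂²) / δ²
  = (2.576 + 1.036)² · (2·2.6² = 13.52) / 1.2²
  = 13.0465 · 13.52 / 1.44
  = 122.49
Design effect: 1.88 × 122.49 = 230.29.
Round up → n = 231 per group.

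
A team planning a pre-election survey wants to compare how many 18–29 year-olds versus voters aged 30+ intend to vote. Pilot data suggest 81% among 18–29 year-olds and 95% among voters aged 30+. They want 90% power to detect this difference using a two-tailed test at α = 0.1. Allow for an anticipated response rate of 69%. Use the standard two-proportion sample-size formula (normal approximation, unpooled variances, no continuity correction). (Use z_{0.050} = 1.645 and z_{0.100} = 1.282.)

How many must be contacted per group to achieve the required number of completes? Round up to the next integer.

n = (z_{α/2} + z_β)² · [p₁(1−p₁) + p₂(1−p₂)] / (p₁ − p₂)²
  = (1.645 + 1.282)² · (0.81·0.19 + 0.95·0.05) / (-0.14)²
  = (2.927)² · (0.1539 + 0.0475) / 0.0196
  = 8.5673 · 0.2014 / 0.0196
  = 88.03
Adjust for 69% response: 88.03 / 0.69 = 127.59.
Round up → n = 128 per group.

n = 128 per group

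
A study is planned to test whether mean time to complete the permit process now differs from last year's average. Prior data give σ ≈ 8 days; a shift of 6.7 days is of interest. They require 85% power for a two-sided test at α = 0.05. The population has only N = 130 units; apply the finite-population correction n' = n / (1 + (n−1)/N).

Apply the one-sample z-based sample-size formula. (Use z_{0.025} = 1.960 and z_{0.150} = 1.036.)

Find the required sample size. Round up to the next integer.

n = (z_{α/2} + z_β)² · σ² / δ²
  = (1.960 + 1.036)² · 8² / 6.7²
  = 8.9760 · 64 / 44.89
  = 12.80
Finite-population correction (N = 130): 12.80 / (1 + (12.80 − 1)/130) = 11.73.
Round up → n = 12.

n = 12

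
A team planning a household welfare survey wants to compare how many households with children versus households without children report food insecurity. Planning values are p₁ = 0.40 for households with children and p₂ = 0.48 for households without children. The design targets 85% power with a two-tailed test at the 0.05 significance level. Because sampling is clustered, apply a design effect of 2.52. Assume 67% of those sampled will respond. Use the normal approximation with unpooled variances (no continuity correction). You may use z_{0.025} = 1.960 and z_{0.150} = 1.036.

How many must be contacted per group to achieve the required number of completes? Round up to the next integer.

n = 2583 per group

n = (z_{α/2} + z_β)² · [p₁(1−p₁) + p₂(1−p₂)] / (p₁ − p₂)²
  = (1.960 + 1.036)² · (0.40·0.60 + 0.48·0.52) / (-0.08)²
  = (2.996)² · (0.2400 + 0.2496) / 0.0064
  = 8.9760 · 0.4896 / 0.0064
  = 686.67
Design effect: 2.52 × 686.67 = 1730.40.
Adjust for 67% response: 1730.40 / 0.67 = 2582.68.
Round up → n = 2583 per group.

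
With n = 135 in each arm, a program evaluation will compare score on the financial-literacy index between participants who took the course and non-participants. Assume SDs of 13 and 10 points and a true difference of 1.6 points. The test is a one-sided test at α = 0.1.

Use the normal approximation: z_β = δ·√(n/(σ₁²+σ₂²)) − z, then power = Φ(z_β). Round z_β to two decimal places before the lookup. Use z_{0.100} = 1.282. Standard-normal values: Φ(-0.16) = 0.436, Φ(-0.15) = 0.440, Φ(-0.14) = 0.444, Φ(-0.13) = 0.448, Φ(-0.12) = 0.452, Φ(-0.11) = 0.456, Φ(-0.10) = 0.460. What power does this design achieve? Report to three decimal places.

z_β = δ·√(n/(σ₁²+σ₂²)) − z_α
    = 1.6 · √(135/269) − 1.282
    = 1.6 · 0.70842 − 1.282
    = 1.1335 − 1.282 = -0.1485 → -0.15
Power = Φ(-0.15) = 0.440.

Power ≈ 0.440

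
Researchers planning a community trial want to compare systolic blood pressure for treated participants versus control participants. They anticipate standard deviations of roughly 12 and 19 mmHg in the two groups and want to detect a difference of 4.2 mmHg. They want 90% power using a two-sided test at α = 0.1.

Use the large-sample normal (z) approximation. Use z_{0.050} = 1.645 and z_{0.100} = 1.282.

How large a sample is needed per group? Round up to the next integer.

n = 246 per group

n = (z_{α/2} + z_β)² · (σ₁² + σ₂²) / δ²
  = (1.645 + 1.282)² · (12² + 19² = 505) / 4.2²
  = 8.5673 · 505 / 17.64
  = 245.27
Round up → n = 246 per group.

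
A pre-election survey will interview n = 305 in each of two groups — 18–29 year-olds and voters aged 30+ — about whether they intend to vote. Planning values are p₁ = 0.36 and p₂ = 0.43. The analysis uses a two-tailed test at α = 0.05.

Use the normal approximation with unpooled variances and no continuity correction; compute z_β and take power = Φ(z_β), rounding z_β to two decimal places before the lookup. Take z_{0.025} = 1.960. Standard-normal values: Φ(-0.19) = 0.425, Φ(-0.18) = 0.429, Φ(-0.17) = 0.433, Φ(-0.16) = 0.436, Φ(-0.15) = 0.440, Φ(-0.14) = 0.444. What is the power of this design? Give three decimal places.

z_β = |p₁−p₂|·√(n/[p₁q₁+p₂q₂]) − z_{α/2}
    = 0.07 · √(305/0.4755) − 1.960
    = 0.07 · 25.3265 − 1.960
    = 1.7729 − 1.960 = -0.1871 → -0.19
Power = Φ(-0.19) = 0.425.

Power ≈ 0.425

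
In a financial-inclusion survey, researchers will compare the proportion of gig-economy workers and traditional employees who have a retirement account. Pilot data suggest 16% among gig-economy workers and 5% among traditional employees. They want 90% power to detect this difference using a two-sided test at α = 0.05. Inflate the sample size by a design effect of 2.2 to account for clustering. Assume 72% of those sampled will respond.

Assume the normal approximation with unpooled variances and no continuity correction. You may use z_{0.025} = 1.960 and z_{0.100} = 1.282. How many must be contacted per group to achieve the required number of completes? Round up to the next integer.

n = (z_{α/2} + z_β)² · [p₁(1−p₁) + p₂(1−p₂)] / (p₁ − p₂)²
  = (1.960 + 1.282)² · (0.16·0.84 + 0.05·0.95) / (0.11)²
  = (3.242)² · (0.1344 + 0.0475) / 0.0121
  = 10.5106 · 0.1819 / 0.0121
  = 158.01
Design effect: 2.2 × 158.01 = 347.61.
Adjust for 72% response: 347.61 / 0.72 = 482.80.
Round up → n = 483 per group.

n = 483 per group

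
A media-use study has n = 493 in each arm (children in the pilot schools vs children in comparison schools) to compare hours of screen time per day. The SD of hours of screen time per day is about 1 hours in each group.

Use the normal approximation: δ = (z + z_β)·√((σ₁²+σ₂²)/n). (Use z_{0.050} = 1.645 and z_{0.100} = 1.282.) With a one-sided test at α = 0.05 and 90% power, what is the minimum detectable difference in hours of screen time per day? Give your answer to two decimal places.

Minimum detectable difference ≈ 0.19 hours

δ = (z_α + z_β) · √((σ₁²+σ₂²)/n)
  = (1.645 + 1.282) · √(2/493)
  = 2.927 · √0.00406
  = 2.927 · 0.0637
  = 0.1864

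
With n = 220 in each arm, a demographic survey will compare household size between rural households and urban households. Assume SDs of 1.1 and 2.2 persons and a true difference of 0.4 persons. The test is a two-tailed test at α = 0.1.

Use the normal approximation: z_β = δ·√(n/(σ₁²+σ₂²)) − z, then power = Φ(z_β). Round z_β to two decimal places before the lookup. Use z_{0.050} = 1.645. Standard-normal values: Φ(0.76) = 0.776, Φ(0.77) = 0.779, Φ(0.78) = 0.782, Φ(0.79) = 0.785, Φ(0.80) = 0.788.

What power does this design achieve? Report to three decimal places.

z_β = δ·√(n/(σ₁²+σ₂²)) − z_{α/2}
    = 0.4 · √(220/6.05) − 1.645
    = 0.4 · 6.03023 − 1.645
    = 2.4121 − 1.645 = 0.7671 → 0.77
Power = Φ(0.77) = 0.779.

Power ≈ 0.779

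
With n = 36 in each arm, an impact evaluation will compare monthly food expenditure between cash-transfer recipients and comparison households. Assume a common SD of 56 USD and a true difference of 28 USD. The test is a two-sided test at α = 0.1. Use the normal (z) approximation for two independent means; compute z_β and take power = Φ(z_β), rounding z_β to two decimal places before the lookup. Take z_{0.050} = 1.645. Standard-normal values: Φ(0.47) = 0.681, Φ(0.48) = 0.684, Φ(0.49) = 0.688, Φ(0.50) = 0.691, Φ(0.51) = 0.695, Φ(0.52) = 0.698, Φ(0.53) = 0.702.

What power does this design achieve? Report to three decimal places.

z_β = δ·√(n/(σ₁²+σ₂²)) − z_{α/2}
    = 28 · √(36/6272) − 1.645
    = 28 · 0.07576 − 1.645
    = 2.1213 − 1.645 = 0.4763 → 0.48
Power = Φ(0.48) = 0.684.

Power ≈ 0.684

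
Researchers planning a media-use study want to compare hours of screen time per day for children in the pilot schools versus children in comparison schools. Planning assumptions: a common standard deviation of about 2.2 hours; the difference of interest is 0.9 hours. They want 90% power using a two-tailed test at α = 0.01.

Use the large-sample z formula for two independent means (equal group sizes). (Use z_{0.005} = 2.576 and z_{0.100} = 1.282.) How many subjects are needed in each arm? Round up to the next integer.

n = (z_{α/2} + z_β)² · (σ₁² + σ₂²) / δ²
  = (2.576 + 1.282)² · (2·2.2² = 9.68) / 0.9²
  = 14.8842 · 9.68 / 0.81
  = 177.87
Round up → n = 178 per group.

n = 178 per group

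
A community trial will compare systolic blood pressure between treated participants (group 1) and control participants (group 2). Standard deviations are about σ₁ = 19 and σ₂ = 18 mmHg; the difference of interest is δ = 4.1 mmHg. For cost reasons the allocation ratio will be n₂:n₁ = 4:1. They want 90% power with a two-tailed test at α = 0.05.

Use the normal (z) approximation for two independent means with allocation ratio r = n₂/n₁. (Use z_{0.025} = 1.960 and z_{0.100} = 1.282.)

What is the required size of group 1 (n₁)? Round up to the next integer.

n₁ = 277

n₁ = (z_{α/2} + z_β)² · (σ₁² + σ₂²/r) / δ²
   = (1.960 + 1.282)² · (19² + 18²/4) / 4.1²
   = 10.5106 · (361 + 81) / 16.81
   = 10.5106 · 442 / 16.81
   = 276.36
Round up → n₁ = 277; n₂ = r·n₁ = 4 × 277 = 1108.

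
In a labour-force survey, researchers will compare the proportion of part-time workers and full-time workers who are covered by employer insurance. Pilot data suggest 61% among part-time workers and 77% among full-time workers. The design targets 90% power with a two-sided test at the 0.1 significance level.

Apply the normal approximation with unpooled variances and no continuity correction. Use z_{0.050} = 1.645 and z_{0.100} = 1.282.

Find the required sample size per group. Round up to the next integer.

n = (z_{α/2} + z_β)² · [p₁(1−p₁) + p₂(1−p₂)] / (p₁ − p₂)²
  = (1.645 + 1.282)² · (0.61·0.39 + 0.77·0.23) / (-0.16)²
  = (2.927)² · (0.2379 + 0.1771) / 0.0256
  = 8.5673 · 0.4150 / 0.0256
  = 138.88
Round up → n = 139 per group.

n = 139 per group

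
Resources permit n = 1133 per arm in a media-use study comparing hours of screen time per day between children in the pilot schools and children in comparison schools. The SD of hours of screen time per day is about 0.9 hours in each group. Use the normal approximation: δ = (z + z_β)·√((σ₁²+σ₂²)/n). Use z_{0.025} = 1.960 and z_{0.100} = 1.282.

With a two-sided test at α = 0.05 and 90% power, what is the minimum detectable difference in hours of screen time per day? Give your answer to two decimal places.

Minimum detectable difference ≈ 0.12 hours

δ = (z_{α/2} + z_β) · √((σ₁²+σ₂²)/n)
  = (1.960 + 1.282) · √(1.62/1133)
  = 3.242 · √0.00143
  = 3.242 · 0.0378
  = 0.1226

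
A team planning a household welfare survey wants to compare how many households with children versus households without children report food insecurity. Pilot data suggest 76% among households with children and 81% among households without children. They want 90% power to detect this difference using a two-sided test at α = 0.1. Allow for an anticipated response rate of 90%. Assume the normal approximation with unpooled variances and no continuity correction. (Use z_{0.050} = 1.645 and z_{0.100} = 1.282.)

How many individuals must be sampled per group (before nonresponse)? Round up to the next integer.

n = 1281 per group

n = (z_{α/2} + z_β)² · [p₁(1−p₁) + p₂(1−p₂)] / (p₁ − p₂)²
  = (1.645 + 1.282)² · (0.76·0.24 + 0.81·0.19) / (-0.05)²
  = (2.927)² · (0.1824 + 0.1539) / 0.0025
  = 8.5673 · 0.3363 / 0.0025
  = 1152.48
Adjust for 90% response: 1152.48 / 0.90 = 1280.53.
Round up → n = 1281 per group.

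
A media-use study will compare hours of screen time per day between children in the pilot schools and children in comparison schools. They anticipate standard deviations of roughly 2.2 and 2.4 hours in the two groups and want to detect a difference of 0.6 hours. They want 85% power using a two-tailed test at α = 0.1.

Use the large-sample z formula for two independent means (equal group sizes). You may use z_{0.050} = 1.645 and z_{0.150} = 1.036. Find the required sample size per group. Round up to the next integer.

n = 212 per group

n = (z_{α/2} + z_β)² · (σ₁² + σ₂²) / δ²
  = (1.645 + 1.036)² · (2.2² + 2.4² = 10.6) / 0.6²
  = 7.1878 · 10.6 / 0.36
  = 211.64
Round up → n = 212 per group.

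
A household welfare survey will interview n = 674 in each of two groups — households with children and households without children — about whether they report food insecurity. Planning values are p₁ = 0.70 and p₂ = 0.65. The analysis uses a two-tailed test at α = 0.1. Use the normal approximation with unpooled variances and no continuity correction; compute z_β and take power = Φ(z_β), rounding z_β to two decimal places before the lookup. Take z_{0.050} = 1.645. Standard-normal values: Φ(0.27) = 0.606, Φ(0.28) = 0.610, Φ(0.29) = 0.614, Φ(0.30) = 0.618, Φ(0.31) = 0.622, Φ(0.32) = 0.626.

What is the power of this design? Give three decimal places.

Power ≈ 0.626

z_β = |p₁−p₂|·√(n/[p₁q₁+p₂q₂]) − z_{α/2}
    = 0.05 · √(674/0.4375) − 1.645
    = 0.05 · 39.2501 − 1.645
    = 1.9625 − 1.645 = 0.3175 → 0.32
Power = Φ(0.32) = 0.626.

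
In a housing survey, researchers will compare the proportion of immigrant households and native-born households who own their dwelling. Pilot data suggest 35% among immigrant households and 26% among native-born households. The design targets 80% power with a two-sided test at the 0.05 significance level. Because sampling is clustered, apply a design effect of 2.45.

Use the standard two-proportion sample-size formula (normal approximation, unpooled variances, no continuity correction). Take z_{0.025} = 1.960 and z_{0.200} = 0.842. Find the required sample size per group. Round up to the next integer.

n = 998 per group

n = (z_{α/2} + z_β)² · [p₁(1−p₁) + p₂(1−p₂)] / (p₁ − p₂)²
  = (1.960 + 0.842)² · (0.35·0.65 + 0.26·0.74) / (0.09)²
  = (2.802)² · (0.2275 + 0.1924) / 0.0081
  = 7.8512 · 0.4199 / 0.0081
  = 407.00
Design effect: 2.45 × 407.00 = 997.16.
Round up → n = 998 per group.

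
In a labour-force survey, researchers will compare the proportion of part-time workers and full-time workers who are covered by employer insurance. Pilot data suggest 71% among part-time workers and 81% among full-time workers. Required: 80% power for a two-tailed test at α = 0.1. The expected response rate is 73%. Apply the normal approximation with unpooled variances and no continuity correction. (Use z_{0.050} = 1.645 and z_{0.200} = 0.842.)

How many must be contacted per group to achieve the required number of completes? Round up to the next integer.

n = (z_{α/2} + z_β)² · [p₁(1−p₁) + p₂(1−p₂)] / (p₁ − p₂)²
  = (1.645 + 0.842)² · (0.71·0.29 + 0.81·0.19) / (-0.10)²
  = (2.487)² · (0.2059 + 0.1539) / 0.0100
  = 6.1852 · 0.3598 / 0.0100
  = 222.54
Adjust for 73% response: 222.54 / 0.73 = 304.85.
Round up → n = 305 per group.

n = 305 per group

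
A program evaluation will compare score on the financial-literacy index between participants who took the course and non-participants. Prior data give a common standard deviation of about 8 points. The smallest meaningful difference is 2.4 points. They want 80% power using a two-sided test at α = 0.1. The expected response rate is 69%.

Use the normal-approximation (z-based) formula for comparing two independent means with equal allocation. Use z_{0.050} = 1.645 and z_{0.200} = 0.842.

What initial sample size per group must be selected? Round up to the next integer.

n = (z_{α/2} + z_β)² · (σ₁² + σ₂²) / δ²
  = (1.645 + 0.842)² · (2·8² = 128) / 2.4²
  = 6.1852 · 128 / 5.76
  = 137.45
Adjust for 69% response: 137.45 / 0.69 = 199.20.
Round up → n = 200 per group.

n = 200 per group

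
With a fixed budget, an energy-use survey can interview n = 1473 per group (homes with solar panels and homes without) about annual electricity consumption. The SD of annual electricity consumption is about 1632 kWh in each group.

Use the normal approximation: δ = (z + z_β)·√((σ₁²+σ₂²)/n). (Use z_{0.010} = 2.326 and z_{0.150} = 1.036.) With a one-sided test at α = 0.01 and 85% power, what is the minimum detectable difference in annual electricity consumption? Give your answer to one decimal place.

δ = (z_α + z_β) · √((σ₁²+σ₂²)/n)
  = (2.326 + 1.036) · √(5326848/1473)
  = 3.362 · √3616.3
  = 3.362 · 60.1359
  = 202.1769

Minimum detectable difference ≈ 202.2 kWh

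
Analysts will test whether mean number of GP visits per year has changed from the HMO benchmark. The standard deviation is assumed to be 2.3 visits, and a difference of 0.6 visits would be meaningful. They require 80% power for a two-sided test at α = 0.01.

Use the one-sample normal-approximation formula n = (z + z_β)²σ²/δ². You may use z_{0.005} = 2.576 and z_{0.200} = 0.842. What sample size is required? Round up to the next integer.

n = (z_{α/2} + z_β)² · σ² / δ²
  = (2.576 + 0.842)² · 2.3² / 0.6²
  = 11.6827 · 5.29 / 0.36
  = 171.67
Round up → n = 172.

n = 172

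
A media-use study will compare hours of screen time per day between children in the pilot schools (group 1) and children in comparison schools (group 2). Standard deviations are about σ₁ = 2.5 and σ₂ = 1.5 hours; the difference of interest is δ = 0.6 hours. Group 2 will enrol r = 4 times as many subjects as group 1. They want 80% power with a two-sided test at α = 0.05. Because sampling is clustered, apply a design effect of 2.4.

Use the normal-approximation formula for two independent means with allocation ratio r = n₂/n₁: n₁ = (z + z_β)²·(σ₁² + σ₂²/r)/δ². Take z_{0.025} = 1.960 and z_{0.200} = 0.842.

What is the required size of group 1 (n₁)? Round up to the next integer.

n₁ = (z_{α/2} + z_β)² · (σ₁² + σ₂²/r) / δ²
   = (1.960 + 0.842)² · (2.5² + 1.5²/4) / 0.6²
   = 7.8512 · (6.25 + 0.5625) / 0.36
   = 7.8512 · 6.8125 / 0.36
   = 148.57
Design effect: 2.4 × 148.57 = 356.58.
Round up → n₁ = 357; n₂ = r·n₁ = 4 × 357 = 1428.

n₁ = 357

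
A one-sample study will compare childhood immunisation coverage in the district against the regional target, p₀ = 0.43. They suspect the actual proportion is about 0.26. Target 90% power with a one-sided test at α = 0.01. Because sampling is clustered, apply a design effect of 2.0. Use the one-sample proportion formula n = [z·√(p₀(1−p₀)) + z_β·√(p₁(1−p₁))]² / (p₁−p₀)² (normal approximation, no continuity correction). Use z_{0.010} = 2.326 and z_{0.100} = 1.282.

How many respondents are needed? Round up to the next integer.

n = [z_α·√(p₀q₀) + z_β·√(p₁q₁)]² / (p₁ − p₀)²
  = [2.326·√(0.43·0.57) + 1.282·√(0.26·0.74)]² / (-0.17)²
  = [2.326·0.4951 + 1.282·0.4386]² / 0.0289
  = [1.7139]² / 0.0289
  = 101.64
Design effect: 2.0 × 101.64 = 203.28.
Round up → n = 204.

n = 204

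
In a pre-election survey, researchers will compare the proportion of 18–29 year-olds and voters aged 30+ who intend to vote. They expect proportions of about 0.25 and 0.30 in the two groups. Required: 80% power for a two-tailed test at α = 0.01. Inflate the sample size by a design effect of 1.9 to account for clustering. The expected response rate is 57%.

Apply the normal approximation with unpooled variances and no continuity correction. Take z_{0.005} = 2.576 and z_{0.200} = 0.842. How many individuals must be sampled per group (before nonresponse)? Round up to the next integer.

n = (z_{α/2} + z_β)² · [p₁(1−p₁) + p₂(1−p₂)] / (p₁ − p₂)²
  = (2.576 + 0.842)² · (0.25·0.75 + 0.30·0.70) / (-0.05)²
  = (3.418)² · (0.1875 + 0.2100) / 0.0025
  = 11.6827 · 0.3975 / 0.0025
  = 1857.55
Design effect: 1.9 × 1857.55 = 3529.35.
Adjust for 57% response: 3529.35 / 0.57 = 6191.84.
Round up → n = 6192 per group.

n = 6192 per group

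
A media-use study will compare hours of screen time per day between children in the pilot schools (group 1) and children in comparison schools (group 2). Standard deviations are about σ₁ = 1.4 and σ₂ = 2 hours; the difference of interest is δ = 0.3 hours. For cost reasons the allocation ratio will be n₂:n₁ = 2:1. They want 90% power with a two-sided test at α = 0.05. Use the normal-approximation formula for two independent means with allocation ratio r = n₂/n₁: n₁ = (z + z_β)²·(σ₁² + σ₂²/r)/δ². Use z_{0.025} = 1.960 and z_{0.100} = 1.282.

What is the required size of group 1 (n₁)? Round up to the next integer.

n₁ = 463

n₁ = (z_{α/2} + z_β)² · (σ₁² + σ₂²/r) / δ²
   = (1.960 + 1.282)² · (1.4² + 2²/2) / 0.3²
   = 10.5106 · (1.96 + 2) / 0.09
   = 10.5106 · 3.96 / 0.09
   = 462.46
Round up → n₁ = 463; n₂ = r·n₁ = 2 × 463 = 926.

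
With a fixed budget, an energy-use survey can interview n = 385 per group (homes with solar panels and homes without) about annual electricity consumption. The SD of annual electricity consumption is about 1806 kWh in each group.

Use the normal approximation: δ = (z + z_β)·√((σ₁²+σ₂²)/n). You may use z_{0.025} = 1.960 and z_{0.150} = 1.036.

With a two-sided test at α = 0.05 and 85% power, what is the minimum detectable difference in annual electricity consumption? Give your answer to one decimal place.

δ = (z_{α/2} + z_β) · √((σ₁²+σ₂²)/n)
  = (1.960 + 1.036) · √(6523272/385)
  = 2.996 · √16943.6
  = 2.996 · 130.1674
  = 389.9817

Minimum detectable difference ≈ 390.0 kWh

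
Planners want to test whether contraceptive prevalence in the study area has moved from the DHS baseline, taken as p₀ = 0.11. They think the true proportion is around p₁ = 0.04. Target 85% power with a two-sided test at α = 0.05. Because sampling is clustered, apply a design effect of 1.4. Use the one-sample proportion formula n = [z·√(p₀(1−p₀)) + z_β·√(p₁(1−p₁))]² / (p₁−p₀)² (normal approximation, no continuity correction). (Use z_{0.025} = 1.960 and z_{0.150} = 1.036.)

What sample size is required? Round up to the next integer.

n = 191

n = [z_{α/2}·√(p₀q₀) + z_β·√(p₁q₁)]² / (p₁ − p₀)²
  = [1.960·√(0.11·0.89) + 1.036·√(0.04·0.96)]² / (-0.07)²
  = [1.960·0.3129 + 1.036·0.1960]² / 0.0049
  = [0.8163]² / 0.0049
  = 135.98
Design effect: 1.4 × 135.98 = 190.37.
Round up → n = 191.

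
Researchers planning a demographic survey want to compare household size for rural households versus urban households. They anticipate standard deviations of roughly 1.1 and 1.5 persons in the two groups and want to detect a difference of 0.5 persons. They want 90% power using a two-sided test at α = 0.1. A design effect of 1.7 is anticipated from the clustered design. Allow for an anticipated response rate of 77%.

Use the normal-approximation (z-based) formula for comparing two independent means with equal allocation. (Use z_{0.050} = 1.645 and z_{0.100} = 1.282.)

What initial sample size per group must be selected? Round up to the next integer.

n = 262 per group

n = (z_{α/2} + z_β)² · (σ₁² + σ₂²) / δ²
  = (1.645 + 1.282)² · (1.1² + 1.5² = 3.46) / 0.5²
  = 8.5673 · 3.46 / 0.25
  = 118.57
Design effect: 1.7 × 118.57 = 201.57.
Adjust for 77% response: 201.57 / 0.77 = 261.78.
Round up → n = 262 per group.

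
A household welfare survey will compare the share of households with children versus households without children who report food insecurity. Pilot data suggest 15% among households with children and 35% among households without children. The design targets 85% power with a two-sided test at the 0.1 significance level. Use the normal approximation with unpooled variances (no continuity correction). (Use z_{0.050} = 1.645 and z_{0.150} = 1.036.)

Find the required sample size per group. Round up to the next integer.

n = 64 per group

n = (z_{α/2} + z_β)² · [p₁(1−p₁) + p₂(1−p₂)] / (p₁ − p₂)²
  = (1.645 + 1.036)² · (0.15·0.85 + 0.35·0.65) / (-0.20)²
  = (2.681)² · (0.1275 + 0.2275) / 0.0400
  = 7.1878 · 0.3550 / 0.0400
  = 63.79
Round up → n = 64 per group.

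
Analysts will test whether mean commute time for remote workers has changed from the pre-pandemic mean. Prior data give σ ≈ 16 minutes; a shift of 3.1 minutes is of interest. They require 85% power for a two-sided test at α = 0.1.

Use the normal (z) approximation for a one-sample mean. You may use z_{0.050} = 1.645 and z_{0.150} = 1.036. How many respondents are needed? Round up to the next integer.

n = 192

n = (z_{α/2} + z_β)² · σ² / δ²
  = (1.645 + 1.036)² · 16² / 3.1²
  = 7.1878 · 256 / 9.61
  = 191.47
Round up → n = 192.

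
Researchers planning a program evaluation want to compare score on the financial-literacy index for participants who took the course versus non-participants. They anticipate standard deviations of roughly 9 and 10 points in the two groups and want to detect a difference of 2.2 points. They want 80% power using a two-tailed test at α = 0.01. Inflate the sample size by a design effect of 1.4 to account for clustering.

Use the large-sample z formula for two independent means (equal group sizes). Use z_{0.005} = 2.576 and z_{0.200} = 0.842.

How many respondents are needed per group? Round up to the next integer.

n = (z_{α/2} + z_β)² · (σ₁² + σ₂²) / δ²
  = (2.576 + 0.842)² · (9² + 10² = 181) / 2.2²
  = 11.6827 · 181 / 4.84
  = 436.90
Design effect: 1.4 × 436.90 = 611.65.
Round up → n = 612 per group.

n = 612 per group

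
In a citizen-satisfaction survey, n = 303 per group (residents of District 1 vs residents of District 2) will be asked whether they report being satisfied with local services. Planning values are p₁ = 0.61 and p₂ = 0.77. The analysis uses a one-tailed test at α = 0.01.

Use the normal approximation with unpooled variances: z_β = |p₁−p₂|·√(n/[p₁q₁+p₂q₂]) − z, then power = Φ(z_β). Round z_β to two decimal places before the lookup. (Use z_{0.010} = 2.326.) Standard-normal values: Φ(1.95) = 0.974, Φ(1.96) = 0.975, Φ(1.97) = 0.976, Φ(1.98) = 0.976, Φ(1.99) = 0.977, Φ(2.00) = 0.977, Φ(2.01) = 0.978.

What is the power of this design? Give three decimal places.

z_β = |p₁−p₂|·√(n/[p₁q₁+p₂q₂]) − z_α
    = 0.16 · √(303/0.4150) − 2.326
    = 0.16 · 27.0207 − 2.326
    = 4.3233 − 2.326 = 1.9973 → 2.00
Power = Φ(2.00) = 0.977.

Power ≈ 0.977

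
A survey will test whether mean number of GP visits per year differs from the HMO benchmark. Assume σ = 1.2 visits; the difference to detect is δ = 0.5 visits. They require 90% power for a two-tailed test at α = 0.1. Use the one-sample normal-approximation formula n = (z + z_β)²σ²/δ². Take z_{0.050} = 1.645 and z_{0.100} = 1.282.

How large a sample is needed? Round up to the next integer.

n = 50

n = (z_{α/2} + z_β)² · σ² / δ²
  = (1.645 + 1.282)² · 1.2² / 0.5²
  = 8.5673 · 1.44 / 0.25
  = 49.35
Round up → n = 50.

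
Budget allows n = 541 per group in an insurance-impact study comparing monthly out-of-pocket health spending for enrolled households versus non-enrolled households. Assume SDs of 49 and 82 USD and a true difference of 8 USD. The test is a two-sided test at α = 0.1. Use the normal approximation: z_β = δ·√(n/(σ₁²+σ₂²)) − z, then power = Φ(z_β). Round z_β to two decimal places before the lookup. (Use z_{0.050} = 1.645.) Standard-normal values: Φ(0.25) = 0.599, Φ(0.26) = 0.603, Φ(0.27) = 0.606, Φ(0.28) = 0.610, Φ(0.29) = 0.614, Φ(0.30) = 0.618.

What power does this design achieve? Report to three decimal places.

z_β = δ·√(n/(σ₁²+σ₂²)) − z_{α/2}
    = 8 · √(541/9125) − 1.645
    = 8 · 0.24349 − 1.645
    = 1.9479 − 1.645 = 0.3029 → 0.30
Power = Φ(0.30) = 0.618.

Power ≈ 0.618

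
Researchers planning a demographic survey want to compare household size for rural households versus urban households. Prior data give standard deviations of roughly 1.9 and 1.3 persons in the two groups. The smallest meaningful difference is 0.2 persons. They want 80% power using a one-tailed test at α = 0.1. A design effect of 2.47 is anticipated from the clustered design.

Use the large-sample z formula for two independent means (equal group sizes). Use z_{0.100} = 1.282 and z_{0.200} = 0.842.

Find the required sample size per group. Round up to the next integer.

n = (z_α + z_β)² · (σ₁² + σ₂²) / δ²
  = (1.282 + 0.842)² · (1.9² + 1.3² = 5.3) / 0.2²
  = 4.5114 · 5.3 / 0.04
  = 597.76
Design effect: 2.47 × 597.76 = 1476.46.
Round up → n = 1477 per group.

n = 1477 per group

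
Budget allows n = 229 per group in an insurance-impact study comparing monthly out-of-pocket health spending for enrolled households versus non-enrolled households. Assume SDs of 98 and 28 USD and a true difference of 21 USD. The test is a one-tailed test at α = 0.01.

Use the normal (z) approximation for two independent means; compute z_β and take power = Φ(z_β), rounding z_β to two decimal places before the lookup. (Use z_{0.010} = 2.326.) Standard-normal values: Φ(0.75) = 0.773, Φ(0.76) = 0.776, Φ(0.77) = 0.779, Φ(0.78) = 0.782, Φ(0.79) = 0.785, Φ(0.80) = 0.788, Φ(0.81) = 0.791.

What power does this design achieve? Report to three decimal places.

z_β = δ·√(n/(σ₁²+σ₂²)) − z_α
    = 21 · √(229/10388) − 2.326
    = 21 · 0.14847 − 2.326
    = 3.1180 − 2.326 = 0.7920 → 0.79
Power = Φ(0.79) = 0.785.

Power ≈ 0.785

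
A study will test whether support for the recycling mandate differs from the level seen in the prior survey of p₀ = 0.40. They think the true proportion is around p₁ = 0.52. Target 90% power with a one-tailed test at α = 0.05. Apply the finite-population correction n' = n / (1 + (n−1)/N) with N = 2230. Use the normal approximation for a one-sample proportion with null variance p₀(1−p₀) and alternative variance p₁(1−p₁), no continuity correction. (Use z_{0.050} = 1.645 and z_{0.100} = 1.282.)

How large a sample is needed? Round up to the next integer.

n = [z_α·√(p₀q₀) + z_β·√(p₁q₁)]² / (p₁ − p₀)²
  = [1.645·√(0.40·0.60) + 1.282·√(0.52·0.48)]² / (0.12)²
  = [1.645·0.4899 + 1.282·0.4996]² / 0.0144
  = [1.4464]² / 0.0144
  = 145.28
Finite-population correction (N = 2230): 145.28 / (1 + (145.28 − 1)/2230) = 136.45.
Round up → n = 137.

n = 137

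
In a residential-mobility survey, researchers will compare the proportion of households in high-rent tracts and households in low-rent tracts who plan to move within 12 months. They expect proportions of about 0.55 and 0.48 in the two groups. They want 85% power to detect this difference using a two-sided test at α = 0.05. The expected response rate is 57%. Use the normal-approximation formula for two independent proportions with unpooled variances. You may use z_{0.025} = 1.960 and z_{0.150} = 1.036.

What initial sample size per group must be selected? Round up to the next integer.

n = 1598 per group

n = (z_{α/2} + z_β)² · [p₁(1−p₁) + p₂(1−p₂)] / (p₁ − p₂)²
  = (1.960 + 1.036)² · (0.55·0.45 + 0.48·0.52) / (0.07)²
  = (2.996)² · (0.2475 + 0.2496) / 0.0049
  = 8.9760 · 0.4971 / 0.0049
  = 910.61
Adjust for 57% response: 910.61 / 0.57 = 1597.56.
Round up → n = 1598 per group.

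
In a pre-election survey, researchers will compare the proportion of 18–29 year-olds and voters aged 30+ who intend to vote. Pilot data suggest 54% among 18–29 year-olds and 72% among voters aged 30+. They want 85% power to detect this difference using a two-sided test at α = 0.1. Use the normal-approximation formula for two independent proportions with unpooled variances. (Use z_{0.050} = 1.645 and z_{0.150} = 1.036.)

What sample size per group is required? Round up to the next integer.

n = (z_{α/2} + z_β)² · [p₁(1−p₁) + p₂(1−p₂)] / (p₁ − p₂)²
  = (1.645 + 1.036)² · (0.54·0.46 + 0.72·0.28) / (-0.18)²
  = (2.681)² · (0.2484 + 0.2016) / 0.0324
  = 7.1878 · 0.4500 / 0.0324
  = 99.83
Round up → n = 100 per group.

n = 100 per group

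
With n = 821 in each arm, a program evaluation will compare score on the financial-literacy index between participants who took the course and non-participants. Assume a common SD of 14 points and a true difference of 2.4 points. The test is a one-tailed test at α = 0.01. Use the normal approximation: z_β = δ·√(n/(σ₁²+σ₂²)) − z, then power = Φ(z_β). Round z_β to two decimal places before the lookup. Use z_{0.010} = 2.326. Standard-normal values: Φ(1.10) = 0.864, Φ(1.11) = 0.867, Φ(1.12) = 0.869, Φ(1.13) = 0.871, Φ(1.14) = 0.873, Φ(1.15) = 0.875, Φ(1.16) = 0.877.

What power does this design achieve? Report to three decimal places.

z_β = δ·√(n/(σ₁²+σ₂²)) − z_α
    = 2.4 · √(821/392) − 2.326
    = 2.4 · 1.44720 − 2.326
    = 3.4733 − 2.326 = 1.1473 → 1.15
Power = Φ(1.15) = 0.875.

Power ≈ 0.875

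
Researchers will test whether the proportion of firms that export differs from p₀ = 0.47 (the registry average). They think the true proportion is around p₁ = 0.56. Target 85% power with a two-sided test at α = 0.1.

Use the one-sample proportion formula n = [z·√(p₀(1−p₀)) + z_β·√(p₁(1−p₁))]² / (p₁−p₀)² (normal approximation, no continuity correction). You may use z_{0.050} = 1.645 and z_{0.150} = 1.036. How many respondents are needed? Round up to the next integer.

n = 221

n = [z_{α/2}·√(p₀q₀) + z_β·√(p₁q₁)]² / (p₁ − p₀)²
  = [1.645·√(0.47·0.53) + 1.036·√(0.56·0.44)]² / (0.09)²
  = [1.645·0.4991 + 1.036·0.4964]² / 0.0081
  = [1.3353]² / 0.0081
  = 220.12
Round up → n = 221.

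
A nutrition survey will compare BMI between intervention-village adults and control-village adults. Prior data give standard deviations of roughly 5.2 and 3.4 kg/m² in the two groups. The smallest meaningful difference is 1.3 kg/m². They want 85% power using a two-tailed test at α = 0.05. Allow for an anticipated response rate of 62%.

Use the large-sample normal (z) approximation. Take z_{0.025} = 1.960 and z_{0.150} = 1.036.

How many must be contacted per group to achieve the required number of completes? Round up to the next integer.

n = (z_{α/2} + z_β)² · (σ₁² + σ₂²) / δ²
  = (1.960 + 1.036)² · (5.2² + 3.4² = 38.6) / 1.3²
  = 8.9760 · 38.6 / 1.69
  = 205.01
Adjust for 62% response: 205.01 / 0.62 = 330.67.
Round up → n = 331 per group.

n = 331 per group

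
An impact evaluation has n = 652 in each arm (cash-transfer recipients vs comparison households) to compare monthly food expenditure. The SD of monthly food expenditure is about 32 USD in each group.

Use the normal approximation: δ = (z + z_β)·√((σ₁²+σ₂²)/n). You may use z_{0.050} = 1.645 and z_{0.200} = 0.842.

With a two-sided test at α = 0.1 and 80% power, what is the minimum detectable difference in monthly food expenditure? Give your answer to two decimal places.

δ = (z_{α/2} + z_β) · √((σ₁²+σ₂²)/n)
  = (1.645 + 0.842) · √(2048/652)
  = 2.487 · √3.1411
  = 2.487 · 1.7723
  = 4.4078

Minimum detectable difference ≈ 4.41 USD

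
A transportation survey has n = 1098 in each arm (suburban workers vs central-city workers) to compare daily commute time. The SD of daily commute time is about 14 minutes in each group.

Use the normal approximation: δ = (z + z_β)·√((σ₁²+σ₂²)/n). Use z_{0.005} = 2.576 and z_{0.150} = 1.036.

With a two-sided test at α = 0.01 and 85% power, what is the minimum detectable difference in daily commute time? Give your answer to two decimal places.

Minimum detectable difference ≈ 2.16 minutes

δ = (z_{α/2} + z_β) · √((σ₁²+σ₂²)/n)
  = (2.576 + 1.036) · √(392/1098)
  = 3.612 · √0.35701
  = 3.612 · 0.5975
  = 2.1582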